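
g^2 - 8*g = g*(g - 8)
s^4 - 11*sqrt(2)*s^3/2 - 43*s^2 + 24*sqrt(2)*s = s*(s - 8*sqrt(2))*(s - sqrt(2)/2)*(s + 3*sqrt(2))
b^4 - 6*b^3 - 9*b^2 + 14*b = b*(b - 7)*(b - 1)*(b + 2)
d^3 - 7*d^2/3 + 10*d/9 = d*(d - 5/3)*(d - 2/3)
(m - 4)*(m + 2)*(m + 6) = m^3 + 4*m^2 - 20*m - 48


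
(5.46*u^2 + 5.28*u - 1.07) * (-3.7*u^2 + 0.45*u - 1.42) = -20.202*u^4 - 17.079*u^3 - 1.4182*u^2 - 7.9791*u + 1.5194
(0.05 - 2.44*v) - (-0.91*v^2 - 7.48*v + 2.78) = 0.91*v^2 + 5.04*v - 2.73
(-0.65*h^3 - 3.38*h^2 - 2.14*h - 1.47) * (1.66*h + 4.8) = -1.079*h^4 - 8.7308*h^3 - 19.7764*h^2 - 12.7122*h - 7.056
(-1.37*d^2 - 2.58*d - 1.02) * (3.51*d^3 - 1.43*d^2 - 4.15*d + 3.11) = -4.8087*d^5 - 7.0967*d^4 + 5.7947*d^3 + 7.9049*d^2 - 3.7908*d - 3.1722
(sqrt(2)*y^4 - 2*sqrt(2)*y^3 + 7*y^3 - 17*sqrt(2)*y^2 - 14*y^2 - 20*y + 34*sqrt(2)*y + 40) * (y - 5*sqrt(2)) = sqrt(2)*y^5 - 3*y^4 - 2*sqrt(2)*y^4 - 52*sqrt(2)*y^3 + 6*y^3 + 104*sqrt(2)*y^2 + 150*y^2 - 300*y + 100*sqrt(2)*y - 200*sqrt(2)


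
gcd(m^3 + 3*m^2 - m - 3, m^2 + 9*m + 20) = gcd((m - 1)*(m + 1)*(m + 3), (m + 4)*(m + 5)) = 1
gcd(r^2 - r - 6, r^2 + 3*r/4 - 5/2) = r + 2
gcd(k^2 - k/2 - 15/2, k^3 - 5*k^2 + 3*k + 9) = k - 3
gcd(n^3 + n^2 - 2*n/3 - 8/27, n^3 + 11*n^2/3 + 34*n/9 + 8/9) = n^2 + 5*n/3 + 4/9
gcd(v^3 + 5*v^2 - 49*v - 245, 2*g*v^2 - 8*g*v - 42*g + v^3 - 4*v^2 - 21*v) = v - 7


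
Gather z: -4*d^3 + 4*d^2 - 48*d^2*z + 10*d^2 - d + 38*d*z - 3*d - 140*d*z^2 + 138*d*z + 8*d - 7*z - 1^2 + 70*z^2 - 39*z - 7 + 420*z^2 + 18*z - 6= -4*d^3 + 14*d^2 + 4*d + z^2*(490 - 140*d) + z*(-48*d^2 + 176*d - 28) - 14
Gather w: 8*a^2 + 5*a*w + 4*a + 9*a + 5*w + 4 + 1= 8*a^2 + 13*a + w*(5*a + 5) + 5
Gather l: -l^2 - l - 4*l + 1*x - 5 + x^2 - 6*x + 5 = -l^2 - 5*l + x^2 - 5*x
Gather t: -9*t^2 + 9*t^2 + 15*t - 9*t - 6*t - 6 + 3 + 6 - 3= 0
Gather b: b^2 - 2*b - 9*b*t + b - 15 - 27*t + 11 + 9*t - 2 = b^2 + b*(-9*t - 1) - 18*t - 6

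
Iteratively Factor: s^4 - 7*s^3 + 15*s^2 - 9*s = (s - 3)*(s^3 - 4*s^2 + 3*s) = s*(s - 3)*(s^2 - 4*s + 3) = s*(s - 3)*(s - 1)*(s - 3)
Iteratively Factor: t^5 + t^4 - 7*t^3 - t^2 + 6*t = (t)*(t^4 + t^3 - 7*t^2 - t + 6) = t*(t + 1)*(t^3 - 7*t + 6) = t*(t - 2)*(t + 1)*(t^2 + 2*t - 3) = t*(t - 2)*(t + 1)*(t + 3)*(t - 1)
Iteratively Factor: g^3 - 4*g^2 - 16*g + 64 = (g - 4)*(g^2 - 16) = (g - 4)^2*(g + 4)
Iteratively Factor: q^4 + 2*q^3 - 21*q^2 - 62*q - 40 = (q + 4)*(q^3 - 2*q^2 - 13*q - 10) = (q + 2)*(q + 4)*(q^2 - 4*q - 5) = (q + 1)*(q + 2)*(q + 4)*(q - 5)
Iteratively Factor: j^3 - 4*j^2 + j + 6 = (j - 3)*(j^2 - j - 2) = (j - 3)*(j + 1)*(j - 2)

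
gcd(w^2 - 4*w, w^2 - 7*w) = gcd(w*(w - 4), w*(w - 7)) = w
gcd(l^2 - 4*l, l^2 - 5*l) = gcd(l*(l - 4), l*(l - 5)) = l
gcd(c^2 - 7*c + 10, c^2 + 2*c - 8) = c - 2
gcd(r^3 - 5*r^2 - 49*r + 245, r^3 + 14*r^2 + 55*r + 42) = r + 7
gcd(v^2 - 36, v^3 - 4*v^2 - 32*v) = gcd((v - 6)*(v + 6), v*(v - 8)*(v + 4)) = 1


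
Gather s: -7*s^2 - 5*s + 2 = -7*s^2 - 5*s + 2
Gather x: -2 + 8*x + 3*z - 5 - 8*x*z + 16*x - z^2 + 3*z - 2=x*(24 - 8*z) - z^2 + 6*z - 9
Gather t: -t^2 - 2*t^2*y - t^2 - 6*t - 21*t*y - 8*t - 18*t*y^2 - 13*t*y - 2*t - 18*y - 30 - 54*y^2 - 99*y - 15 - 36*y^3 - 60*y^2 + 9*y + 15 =t^2*(-2*y - 2) + t*(-18*y^2 - 34*y - 16) - 36*y^3 - 114*y^2 - 108*y - 30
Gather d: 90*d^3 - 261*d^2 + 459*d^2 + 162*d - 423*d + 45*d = 90*d^3 + 198*d^2 - 216*d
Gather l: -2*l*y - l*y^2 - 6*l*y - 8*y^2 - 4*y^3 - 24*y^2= l*(-y^2 - 8*y) - 4*y^3 - 32*y^2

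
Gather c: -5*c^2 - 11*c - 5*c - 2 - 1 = -5*c^2 - 16*c - 3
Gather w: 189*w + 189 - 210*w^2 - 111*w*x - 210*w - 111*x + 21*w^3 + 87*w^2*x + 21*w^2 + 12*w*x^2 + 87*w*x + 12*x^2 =21*w^3 + w^2*(87*x - 189) + w*(12*x^2 - 24*x - 21) + 12*x^2 - 111*x + 189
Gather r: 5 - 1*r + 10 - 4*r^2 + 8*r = -4*r^2 + 7*r + 15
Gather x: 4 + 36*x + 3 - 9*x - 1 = 27*x + 6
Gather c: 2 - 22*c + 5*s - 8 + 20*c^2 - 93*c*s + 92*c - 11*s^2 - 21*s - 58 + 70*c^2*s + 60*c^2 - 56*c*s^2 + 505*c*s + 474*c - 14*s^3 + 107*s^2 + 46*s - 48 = c^2*(70*s + 80) + c*(-56*s^2 + 412*s + 544) - 14*s^3 + 96*s^2 + 30*s - 112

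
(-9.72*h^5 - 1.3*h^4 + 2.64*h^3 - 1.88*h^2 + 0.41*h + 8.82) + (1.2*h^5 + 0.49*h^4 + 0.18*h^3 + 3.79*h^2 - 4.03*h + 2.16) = -8.52*h^5 - 0.81*h^4 + 2.82*h^3 + 1.91*h^2 - 3.62*h + 10.98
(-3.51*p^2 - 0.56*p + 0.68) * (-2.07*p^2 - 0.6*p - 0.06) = 7.2657*p^4 + 3.2652*p^3 - 0.861*p^2 - 0.3744*p - 0.0408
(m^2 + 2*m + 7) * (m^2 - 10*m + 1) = m^4 - 8*m^3 - 12*m^2 - 68*m + 7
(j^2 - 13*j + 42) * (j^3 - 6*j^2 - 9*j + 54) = j^5 - 19*j^4 + 111*j^3 - 81*j^2 - 1080*j + 2268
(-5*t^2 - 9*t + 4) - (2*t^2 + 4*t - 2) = -7*t^2 - 13*t + 6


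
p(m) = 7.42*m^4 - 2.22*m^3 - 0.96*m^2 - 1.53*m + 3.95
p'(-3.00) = -857.07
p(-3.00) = 660.86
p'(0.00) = -1.53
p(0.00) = 3.95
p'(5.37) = 4392.18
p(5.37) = 5794.50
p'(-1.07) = -43.46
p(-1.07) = 16.93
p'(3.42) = 1101.26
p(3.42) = 913.78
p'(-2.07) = -289.35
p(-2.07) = 158.93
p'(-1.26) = -69.06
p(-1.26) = 27.50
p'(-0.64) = -10.81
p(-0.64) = 6.36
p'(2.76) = 566.45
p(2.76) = 376.31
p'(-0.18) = -1.57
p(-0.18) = 4.22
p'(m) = 29.68*m^3 - 6.66*m^2 - 1.92*m - 1.53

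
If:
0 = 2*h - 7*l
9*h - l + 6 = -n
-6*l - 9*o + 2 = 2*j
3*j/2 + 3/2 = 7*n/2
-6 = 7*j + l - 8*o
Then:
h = -24087/33391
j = -11096/33391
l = -6882/33391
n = 9555/33391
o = 14474/33391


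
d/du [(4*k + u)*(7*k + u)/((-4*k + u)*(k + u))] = 2*k*(20*k^2 - 32*k*u - 7*u^2)/(16*k^4 + 24*k^3*u + k^2*u^2 - 6*k*u^3 + u^4)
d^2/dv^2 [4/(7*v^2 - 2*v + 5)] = 8*(-49*v^2 + 14*v + 4*(7*v - 1)^2 - 35)/(7*v^2 - 2*v + 5)^3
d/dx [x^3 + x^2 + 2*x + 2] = 3*x^2 + 2*x + 2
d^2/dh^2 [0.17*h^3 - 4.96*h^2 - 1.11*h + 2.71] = 1.02*h - 9.92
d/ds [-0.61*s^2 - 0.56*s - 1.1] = -1.22*s - 0.56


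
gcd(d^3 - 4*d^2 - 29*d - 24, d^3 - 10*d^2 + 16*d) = d - 8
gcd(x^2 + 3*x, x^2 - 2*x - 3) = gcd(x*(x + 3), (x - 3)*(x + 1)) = 1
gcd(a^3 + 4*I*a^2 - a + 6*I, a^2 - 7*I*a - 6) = a - I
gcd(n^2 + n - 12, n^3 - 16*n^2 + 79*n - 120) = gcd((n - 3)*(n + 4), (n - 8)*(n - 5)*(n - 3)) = n - 3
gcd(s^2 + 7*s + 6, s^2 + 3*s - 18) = s + 6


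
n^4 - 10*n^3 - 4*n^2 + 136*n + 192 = (n - 8)*(n - 6)*(n + 2)^2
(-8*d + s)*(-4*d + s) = 32*d^2 - 12*d*s + s^2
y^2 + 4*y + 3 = (y + 1)*(y + 3)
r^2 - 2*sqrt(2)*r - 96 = (r - 8*sqrt(2))*(r + 6*sqrt(2))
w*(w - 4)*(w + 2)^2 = w^4 - 12*w^2 - 16*w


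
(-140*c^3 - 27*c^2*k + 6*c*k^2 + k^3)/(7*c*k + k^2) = -20*c^2/k - c + k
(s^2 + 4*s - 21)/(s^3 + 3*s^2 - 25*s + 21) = 1/(s - 1)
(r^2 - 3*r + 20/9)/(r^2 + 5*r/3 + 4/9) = (9*r^2 - 27*r + 20)/(9*r^2 + 15*r + 4)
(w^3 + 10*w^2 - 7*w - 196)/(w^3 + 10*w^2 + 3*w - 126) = (w^2 + 3*w - 28)/(w^2 + 3*w - 18)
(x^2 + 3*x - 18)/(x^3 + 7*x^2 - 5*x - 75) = (x + 6)/(x^2 + 10*x + 25)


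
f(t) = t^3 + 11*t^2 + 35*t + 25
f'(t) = 3*t^2 + 22*t + 35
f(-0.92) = 1.33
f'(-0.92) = 17.30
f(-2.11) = -9.27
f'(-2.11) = 1.94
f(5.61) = 744.10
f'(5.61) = 252.84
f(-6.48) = -12.00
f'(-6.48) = 18.41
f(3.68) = 352.60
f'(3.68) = 156.59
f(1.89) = 137.19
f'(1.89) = 87.30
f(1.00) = 72.00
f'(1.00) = 60.00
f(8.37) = 1674.95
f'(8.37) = 429.31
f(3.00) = 256.00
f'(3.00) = 128.00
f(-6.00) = -5.00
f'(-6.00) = 11.00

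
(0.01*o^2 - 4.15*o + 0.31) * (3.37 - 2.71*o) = -0.0271*o^3 + 11.2802*o^2 - 14.8256*o + 1.0447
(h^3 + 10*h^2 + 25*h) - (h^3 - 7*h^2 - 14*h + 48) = 17*h^2 + 39*h - 48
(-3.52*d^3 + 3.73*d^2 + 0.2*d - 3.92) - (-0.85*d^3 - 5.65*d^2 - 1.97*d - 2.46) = -2.67*d^3 + 9.38*d^2 + 2.17*d - 1.46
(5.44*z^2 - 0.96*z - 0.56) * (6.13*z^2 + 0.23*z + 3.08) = 33.3472*z^4 - 4.6336*z^3 + 13.1016*z^2 - 3.0856*z - 1.7248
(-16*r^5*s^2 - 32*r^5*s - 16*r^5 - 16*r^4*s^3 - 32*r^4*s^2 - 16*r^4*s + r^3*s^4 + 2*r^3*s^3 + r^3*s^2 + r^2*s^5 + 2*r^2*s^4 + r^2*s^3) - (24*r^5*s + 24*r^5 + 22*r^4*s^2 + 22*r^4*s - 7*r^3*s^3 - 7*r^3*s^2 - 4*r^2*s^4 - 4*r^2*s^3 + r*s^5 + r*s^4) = -16*r^5*s^2 - 56*r^5*s - 40*r^5 - 16*r^4*s^3 - 54*r^4*s^2 - 38*r^4*s + r^3*s^4 + 9*r^3*s^3 + 8*r^3*s^2 + r^2*s^5 + 6*r^2*s^4 + 5*r^2*s^3 - r*s^5 - r*s^4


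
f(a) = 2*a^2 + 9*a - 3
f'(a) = 4*a + 9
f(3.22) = 46.72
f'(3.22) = 21.88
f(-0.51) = -7.07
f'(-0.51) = 6.96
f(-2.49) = -13.01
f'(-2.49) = -0.96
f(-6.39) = 21.15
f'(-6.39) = -16.56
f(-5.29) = 5.36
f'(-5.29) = -12.16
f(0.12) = -1.89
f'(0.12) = 9.48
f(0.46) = 1.56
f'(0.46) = 10.84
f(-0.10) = -3.88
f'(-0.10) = 8.60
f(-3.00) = -12.00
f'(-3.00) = -3.00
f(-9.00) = 78.00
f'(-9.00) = -27.00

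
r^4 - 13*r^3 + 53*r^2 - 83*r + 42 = (r - 7)*(r - 3)*(r - 2)*(r - 1)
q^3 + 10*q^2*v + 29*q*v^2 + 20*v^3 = (q + v)*(q + 4*v)*(q + 5*v)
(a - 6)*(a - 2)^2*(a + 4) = a^4 - 6*a^3 - 12*a^2 + 88*a - 96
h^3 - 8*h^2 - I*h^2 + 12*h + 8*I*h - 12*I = (h - 6)*(h - 2)*(h - I)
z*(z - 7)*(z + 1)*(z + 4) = z^4 - 2*z^3 - 31*z^2 - 28*z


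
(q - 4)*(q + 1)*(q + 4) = q^3 + q^2 - 16*q - 16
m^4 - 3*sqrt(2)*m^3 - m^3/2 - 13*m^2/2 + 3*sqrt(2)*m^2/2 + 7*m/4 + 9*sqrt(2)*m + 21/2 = (m - 2)*(m + 3/2)*(m - 7*sqrt(2)/2)*(m + sqrt(2)/2)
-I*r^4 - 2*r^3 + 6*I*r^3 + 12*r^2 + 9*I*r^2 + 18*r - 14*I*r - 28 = (r - 7)*(r + 2)*(r - 2*I)*(-I*r + I)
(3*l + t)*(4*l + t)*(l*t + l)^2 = 12*l^4*t^2 + 24*l^4*t + 12*l^4 + 7*l^3*t^3 + 14*l^3*t^2 + 7*l^3*t + l^2*t^4 + 2*l^2*t^3 + l^2*t^2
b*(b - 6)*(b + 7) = b^3 + b^2 - 42*b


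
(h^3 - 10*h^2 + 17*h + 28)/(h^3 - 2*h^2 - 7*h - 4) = (h - 7)/(h + 1)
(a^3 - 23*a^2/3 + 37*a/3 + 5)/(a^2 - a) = (3*a^3 - 23*a^2 + 37*a + 15)/(3*a*(a - 1))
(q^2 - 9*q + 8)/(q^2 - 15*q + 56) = (q - 1)/(q - 7)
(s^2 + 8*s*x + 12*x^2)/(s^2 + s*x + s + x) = (s^2 + 8*s*x + 12*x^2)/(s^2 + s*x + s + x)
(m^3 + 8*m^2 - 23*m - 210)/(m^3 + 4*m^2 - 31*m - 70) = (m + 6)/(m + 2)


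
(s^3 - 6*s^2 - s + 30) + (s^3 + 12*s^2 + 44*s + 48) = 2*s^3 + 6*s^2 + 43*s + 78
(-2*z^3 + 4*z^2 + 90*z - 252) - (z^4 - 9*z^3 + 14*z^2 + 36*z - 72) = -z^4 + 7*z^3 - 10*z^2 + 54*z - 180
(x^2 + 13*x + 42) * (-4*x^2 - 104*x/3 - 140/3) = -4*x^4 - 260*x^3/3 - 1996*x^2/3 - 6188*x/3 - 1960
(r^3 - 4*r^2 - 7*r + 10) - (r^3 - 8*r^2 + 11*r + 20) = 4*r^2 - 18*r - 10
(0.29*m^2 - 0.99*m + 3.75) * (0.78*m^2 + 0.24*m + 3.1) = 0.2262*m^4 - 0.7026*m^3 + 3.5864*m^2 - 2.169*m + 11.625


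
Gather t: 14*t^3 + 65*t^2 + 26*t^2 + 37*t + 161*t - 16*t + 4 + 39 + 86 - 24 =14*t^3 + 91*t^2 + 182*t + 105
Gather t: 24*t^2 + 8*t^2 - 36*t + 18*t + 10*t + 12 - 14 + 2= 32*t^2 - 8*t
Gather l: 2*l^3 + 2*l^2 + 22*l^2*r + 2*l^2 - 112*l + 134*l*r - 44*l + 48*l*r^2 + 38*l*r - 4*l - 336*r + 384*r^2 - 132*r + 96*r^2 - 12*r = 2*l^3 + l^2*(22*r + 4) + l*(48*r^2 + 172*r - 160) + 480*r^2 - 480*r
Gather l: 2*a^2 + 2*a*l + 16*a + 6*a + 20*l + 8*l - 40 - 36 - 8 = 2*a^2 + 22*a + l*(2*a + 28) - 84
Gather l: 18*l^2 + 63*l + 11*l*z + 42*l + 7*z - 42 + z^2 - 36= 18*l^2 + l*(11*z + 105) + z^2 + 7*z - 78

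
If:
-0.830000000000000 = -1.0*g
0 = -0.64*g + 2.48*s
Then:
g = 0.83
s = 0.21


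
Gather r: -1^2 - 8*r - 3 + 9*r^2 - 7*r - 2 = 9*r^2 - 15*r - 6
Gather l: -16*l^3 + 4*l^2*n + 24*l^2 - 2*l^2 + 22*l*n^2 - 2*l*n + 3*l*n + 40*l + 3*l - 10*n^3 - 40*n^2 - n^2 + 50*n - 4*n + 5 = -16*l^3 + l^2*(4*n + 22) + l*(22*n^2 + n + 43) - 10*n^3 - 41*n^2 + 46*n + 5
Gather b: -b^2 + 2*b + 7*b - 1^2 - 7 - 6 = -b^2 + 9*b - 14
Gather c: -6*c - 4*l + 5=-6*c - 4*l + 5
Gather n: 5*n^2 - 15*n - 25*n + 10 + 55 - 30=5*n^2 - 40*n + 35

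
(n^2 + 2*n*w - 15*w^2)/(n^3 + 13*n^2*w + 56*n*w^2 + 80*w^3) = (n - 3*w)/(n^2 + 8*n*w + 16*w^2)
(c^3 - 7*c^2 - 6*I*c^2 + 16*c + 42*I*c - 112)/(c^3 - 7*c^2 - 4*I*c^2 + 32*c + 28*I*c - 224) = (c + 2*I)/(c + 4*I)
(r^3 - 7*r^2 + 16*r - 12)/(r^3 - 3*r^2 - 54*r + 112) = (r^2 - 5*r + 6)/(r^2 - r - 56)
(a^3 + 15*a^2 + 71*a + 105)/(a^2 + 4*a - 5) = (a^2 + 10*a + 21)/(a - 1)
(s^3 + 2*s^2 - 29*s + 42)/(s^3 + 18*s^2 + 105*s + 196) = (s^2 - 5*s + 6)/(s^2 + 11*s + 28)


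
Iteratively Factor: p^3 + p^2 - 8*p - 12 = (p + 2)*(p^2 - p - 6) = (p + 2)^2*(p - 3)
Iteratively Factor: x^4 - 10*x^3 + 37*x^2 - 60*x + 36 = (x - 2)*(x^3 - 8*x^2 + 21*x - 18) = (x - 3)*(x - 2)*(x^2 - 5*x + 6) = (x - 3)^2*(x - 2)*(x - 2)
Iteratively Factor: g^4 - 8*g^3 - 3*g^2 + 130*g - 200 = (g + 4)*(g^3 - 12*g^2 + 45*g - 50) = (g - 5)*(g + 4)*(g^2 - 7*g + 10) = (g - 5)^2*(g + 4)*(g - 2)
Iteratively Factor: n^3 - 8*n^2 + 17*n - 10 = (n - 1)*(n^2 - 7*n + 10) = (n - 5)*(n - 1)*(n - 2)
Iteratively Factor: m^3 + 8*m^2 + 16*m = (m + 4)*(m^2 + 4*m) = m*(m + 4)*(m + 4)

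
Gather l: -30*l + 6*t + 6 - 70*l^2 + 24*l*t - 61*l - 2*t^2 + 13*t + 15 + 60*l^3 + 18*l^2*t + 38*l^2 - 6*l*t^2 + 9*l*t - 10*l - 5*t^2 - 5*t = 60*l^3 + l^2*(18*t - 32) + l*(-6*t^2 + 33*t - 101) - 7*t^2 + 14*t + 21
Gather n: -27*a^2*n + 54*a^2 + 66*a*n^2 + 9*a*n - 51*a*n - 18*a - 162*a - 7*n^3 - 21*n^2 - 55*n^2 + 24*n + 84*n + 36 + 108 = 54*a^2 - 180*a - 7*n^3 + n^2*(66*a - 76) + n*(-27*a^2 - 42*a + 108) + 144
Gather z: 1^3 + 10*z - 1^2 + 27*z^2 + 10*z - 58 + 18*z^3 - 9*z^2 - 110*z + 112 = 18*z^3 + 18*z^2 - 90*z + 54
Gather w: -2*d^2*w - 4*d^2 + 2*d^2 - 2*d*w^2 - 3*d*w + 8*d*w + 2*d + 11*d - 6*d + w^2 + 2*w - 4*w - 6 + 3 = -2*d^2 + 7*d + w^2*(1 - 2*d) + w*(-2*d^2 + 5*d - 2) - 3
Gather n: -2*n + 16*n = 14*n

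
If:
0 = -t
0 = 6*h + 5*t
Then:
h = 0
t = 0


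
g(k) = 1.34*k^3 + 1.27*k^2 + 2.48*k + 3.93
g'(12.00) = 611.84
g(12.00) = 2532.09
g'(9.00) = 350.96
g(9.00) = 1105.98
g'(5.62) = 143.72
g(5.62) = 295.84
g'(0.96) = 8.62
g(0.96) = 8.67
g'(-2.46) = 20.56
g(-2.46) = -14.43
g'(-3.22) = 35.98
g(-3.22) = -35.63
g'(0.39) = 4.08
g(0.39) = 5.17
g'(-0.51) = 2.23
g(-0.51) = 2.82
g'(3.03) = 47.08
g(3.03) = 60.38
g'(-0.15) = 2.19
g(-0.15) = 3.58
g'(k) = 4.02*k^2 + 2.54*k + 2.48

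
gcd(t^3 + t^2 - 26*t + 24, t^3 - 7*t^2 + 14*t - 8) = t^2 - 5*t + 4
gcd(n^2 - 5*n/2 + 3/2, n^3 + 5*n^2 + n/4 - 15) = n - 3/2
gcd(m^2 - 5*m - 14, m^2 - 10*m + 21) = m - 7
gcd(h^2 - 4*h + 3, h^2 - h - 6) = h - 3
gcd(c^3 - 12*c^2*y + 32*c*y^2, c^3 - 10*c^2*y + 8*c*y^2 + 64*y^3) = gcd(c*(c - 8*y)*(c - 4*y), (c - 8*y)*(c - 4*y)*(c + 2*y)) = c^2 - 12*c*y + 32*y^2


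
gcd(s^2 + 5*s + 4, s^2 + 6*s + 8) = s + 4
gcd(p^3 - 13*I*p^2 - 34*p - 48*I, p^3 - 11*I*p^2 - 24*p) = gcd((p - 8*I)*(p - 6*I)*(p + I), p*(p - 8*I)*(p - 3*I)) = p - 8*I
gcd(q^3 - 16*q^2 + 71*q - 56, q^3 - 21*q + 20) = q - 1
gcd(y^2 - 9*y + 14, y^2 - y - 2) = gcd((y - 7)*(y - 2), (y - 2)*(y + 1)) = y - 2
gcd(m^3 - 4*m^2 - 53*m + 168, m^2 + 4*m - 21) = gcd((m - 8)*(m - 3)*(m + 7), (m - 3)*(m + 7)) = m^2 + 4*m - 21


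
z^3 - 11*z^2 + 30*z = z*(z - 6)*(z - 5)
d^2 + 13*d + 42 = (d + 6)*(d + 7)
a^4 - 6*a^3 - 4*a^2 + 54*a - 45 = (a - 5)*(a - 3)*(a - 1)*(a + 3)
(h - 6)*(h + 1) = h^2 - 5*h - 6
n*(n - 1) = n^2 - n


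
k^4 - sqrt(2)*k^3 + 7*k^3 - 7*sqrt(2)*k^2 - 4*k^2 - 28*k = k*(k + 7)*(k - 2*sqrt(2))*(k + sqrt(2))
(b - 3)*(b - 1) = b^2 - 4*b + 3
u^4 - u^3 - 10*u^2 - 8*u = u*(u - 4)*(u + 1)*(u + 2)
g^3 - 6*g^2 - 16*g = g*(g - 8)*(g + 2)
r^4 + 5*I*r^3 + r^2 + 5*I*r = r*(r - I)*(r + I)*(r + 5*I)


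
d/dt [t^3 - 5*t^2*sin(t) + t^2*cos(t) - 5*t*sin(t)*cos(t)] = -t^2*sin(t) - 5*t^2*cos(t) + 3*t^2 - 10*t*sin(t) + 2*t*cos(t) - 5*t*cos(2*t) - 5*sin(2*t)/2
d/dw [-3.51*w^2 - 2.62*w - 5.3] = -7.02*w - 2.62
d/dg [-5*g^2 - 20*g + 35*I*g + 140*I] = -10*g - 20 + 35*I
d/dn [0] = 0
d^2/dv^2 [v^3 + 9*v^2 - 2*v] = 6*v + 18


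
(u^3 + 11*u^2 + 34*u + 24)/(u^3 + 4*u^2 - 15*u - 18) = (u + 4)/(u - 3)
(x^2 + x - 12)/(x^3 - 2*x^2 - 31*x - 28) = (x - 3)/(x^2 - 6*x - 7)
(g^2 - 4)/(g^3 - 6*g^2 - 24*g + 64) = (g + 2)/(g^2 - 4*g - 32)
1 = 1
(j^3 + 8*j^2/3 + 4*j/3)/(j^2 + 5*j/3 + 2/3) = j*(j + 2)/(j + 1)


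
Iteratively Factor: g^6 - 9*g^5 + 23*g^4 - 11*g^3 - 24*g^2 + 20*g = (g - 2)*(g^5 - 7*g^4 + 9*g^3 + 7*g^2 - 10*g) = (g - 2)*(g - 1)*(g^4 - 6*g^3 + 3*g^2 + 10*g) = (g - 2)*(g - 1)*(g + 1)*(g^3 - 7*g^2 + 10*g) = (g - 2)^2*(g - 1)*(g + 1)*(g^2 - 5*g) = (g - 5)*(g - 2)^2*(g - 1)*(g + 1)*(g)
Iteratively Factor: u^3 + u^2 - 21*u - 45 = (u + 3)*(u^2 - 2*u - 15) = (u - 5)*(u + 3)*(u + 3)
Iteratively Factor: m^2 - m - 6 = (m - 3)*(m + 2)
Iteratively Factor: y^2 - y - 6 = (y - 3)*(y + 2)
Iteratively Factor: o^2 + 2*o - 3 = (o - 1)*(o + 3)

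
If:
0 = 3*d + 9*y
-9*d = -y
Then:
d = 0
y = 0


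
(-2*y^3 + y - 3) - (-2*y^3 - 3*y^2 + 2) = 3*y^2 + y - 5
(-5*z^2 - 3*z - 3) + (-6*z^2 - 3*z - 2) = -11*z^2 - 6*z - 5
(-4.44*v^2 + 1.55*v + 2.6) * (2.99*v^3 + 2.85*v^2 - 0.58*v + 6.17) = -13.2756*v^5 - 8.0195*v^4 + 14.7667*v^3 - 20.8838*v^2 + 8.0555*v + 16.042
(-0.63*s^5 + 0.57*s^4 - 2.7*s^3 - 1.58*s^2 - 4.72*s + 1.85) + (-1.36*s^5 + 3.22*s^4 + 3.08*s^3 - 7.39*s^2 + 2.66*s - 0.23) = -1.99*s^5 + 3.79*s^4 + 0.38*s^3 - 8.97*s^2 - 2.06*s + 1.62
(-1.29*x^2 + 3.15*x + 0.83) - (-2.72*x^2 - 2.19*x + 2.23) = 1.43*x^2 + 5.34*x - 1.4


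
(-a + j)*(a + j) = -a^2 + j^2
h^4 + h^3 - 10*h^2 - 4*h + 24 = (h - 2)^2*(h + 2)*(h + 3)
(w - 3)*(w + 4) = w^2 + w - 12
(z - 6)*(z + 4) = z^2 - 2*z - 24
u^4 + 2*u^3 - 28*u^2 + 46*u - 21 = (u - 3)*(u - 1)^2*(u + 7)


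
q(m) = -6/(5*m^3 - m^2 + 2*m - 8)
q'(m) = -6*(-15*m^2 + 2*m - 2)/(5*m^3 - m^2 + 2*m - 8)^2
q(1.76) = -0.30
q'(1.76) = 0.70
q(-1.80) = 0.14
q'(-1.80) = 0.17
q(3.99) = -0.02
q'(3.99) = 0.02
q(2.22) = -0.13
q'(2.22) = 0.20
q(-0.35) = 0.66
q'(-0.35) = 0.33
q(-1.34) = 0.24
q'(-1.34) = 0.32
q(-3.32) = 0.03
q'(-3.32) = 0.02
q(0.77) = 1.26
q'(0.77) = 2.47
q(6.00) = -0.00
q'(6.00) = 0.00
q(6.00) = -0.00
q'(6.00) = 0.00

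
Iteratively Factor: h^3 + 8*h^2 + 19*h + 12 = (h + 1)*(h^2 + 7*h + 12) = (h + 1)*(h + 3)*(h + 4)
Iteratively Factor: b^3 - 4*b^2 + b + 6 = (b + 1)*(b^2 - 5*b + 6) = (b - 3)*(b + 1)*(b - 2)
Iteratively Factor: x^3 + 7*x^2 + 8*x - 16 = (x - 1)*(x^2 + 8*x + 16) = (x - 1)*(x + 4)*(x + 4)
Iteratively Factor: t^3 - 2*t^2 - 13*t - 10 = (t + 1)*(t^2 - 3*t - 10) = (t + 1)*(t + 2)*(t - 5)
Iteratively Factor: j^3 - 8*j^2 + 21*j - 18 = (j - 3)*(j^2 - 5*j + 6) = (j - 3)^2*(j - 2)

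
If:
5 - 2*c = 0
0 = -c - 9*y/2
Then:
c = 5/2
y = -5/9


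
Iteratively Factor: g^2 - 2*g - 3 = (g - 3)*(g + 1)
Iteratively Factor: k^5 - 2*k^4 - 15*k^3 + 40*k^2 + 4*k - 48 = (k + 1)*(k^4 - 3*k^3 - 12*k^2 + 52*k - 48) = (k - 2)*(k + 1)*(k^3 - k^2 - 14*k + 24) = (k - 2)*(k + 1)*(k + 4)*(k^2 - 5*k + 6) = (k - 3)*(k - 2)*(k + 1)*(k + 4)*(k - 2)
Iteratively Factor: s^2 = (s)*(s)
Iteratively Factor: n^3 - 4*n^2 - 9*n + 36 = (n - 4)*(n^2 - 9) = (n - 4)*(n - 3)*(n + 3)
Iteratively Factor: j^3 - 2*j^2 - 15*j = (j - 5)*(j^2 + 3*j) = (j - 5)*(j + 3)*(j)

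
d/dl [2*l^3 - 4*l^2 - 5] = 2*l*(3*l - 4)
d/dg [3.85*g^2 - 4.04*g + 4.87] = 7.7*g - 4.04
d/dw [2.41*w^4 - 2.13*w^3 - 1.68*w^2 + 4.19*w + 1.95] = 9.64*w^3 - 6.39*w^2 - 3.36*w + 4.19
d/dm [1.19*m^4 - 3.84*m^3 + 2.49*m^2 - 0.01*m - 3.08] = 4.76*m^3 - 11.52*m^2 + 4.98*m - 0.01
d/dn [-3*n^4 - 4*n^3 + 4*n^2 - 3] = 4*n*(-3*n^2 - 3*n + 2)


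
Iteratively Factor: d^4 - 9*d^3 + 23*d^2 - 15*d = (d - 1)*(d^3 - 8*d^2 + 15*d) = d*(d - 1)*(d^2 - 8*d + 15) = d*(d - 3)*(d - 1)*(d - 5)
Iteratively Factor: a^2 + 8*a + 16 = (a + 4)*(a + 4)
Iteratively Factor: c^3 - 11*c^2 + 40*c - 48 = (c - 3)*(c^2 - 8*c + 16) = (c - 4)*(c - 3)*(c - 4)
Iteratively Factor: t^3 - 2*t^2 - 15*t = (t + 3)*(t^2 - 5*t) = t*(t + 3)*(t - 5)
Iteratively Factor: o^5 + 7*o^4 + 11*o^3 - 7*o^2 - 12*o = (o + 4)*(o^4 + 3*o^3 - o^2 - 3*o) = o*(o + 4)*(o^3 + 3*o^2 - o - 3) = o*(o + 3)*(o + 4)*(o^2 - 1) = o*(o + 1)*(o + 3)*(o + 4)*(o - 1)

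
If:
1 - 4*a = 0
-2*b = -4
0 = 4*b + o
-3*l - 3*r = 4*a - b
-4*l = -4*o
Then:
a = 1/4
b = 2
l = -8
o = -8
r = 25/3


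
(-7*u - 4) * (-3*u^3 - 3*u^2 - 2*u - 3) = 21*u^4 + 33*u^3 + 26*u^2 + 29*u + 12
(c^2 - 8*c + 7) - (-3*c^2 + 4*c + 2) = 4*c^2 - 12*c + 5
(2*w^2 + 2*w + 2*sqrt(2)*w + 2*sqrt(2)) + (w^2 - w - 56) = 3*w^2 + w + 2*sqrt(2)*w - 56 + 2*sqrt(2)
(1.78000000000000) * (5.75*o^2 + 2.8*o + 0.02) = 10.235*o^2 + 4.984*o + 0.0356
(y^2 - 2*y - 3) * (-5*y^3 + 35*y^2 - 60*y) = -5*y^5 + 45*y^4 - 115*y^3 + 15*y^2 + 180*y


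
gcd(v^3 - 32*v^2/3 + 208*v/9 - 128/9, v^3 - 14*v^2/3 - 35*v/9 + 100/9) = v - 4/3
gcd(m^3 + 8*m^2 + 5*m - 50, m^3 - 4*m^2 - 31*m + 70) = m^2 + 3*m - 10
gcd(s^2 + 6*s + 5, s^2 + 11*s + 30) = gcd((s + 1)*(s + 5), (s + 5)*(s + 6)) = s + 5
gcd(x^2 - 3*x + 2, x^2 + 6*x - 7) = x - 1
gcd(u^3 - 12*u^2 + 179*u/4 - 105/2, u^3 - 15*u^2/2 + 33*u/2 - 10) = u - 5/2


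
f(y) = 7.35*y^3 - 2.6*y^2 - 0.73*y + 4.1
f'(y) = 22.05*y^2 - 5.2*y - 0.73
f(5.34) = 1045.27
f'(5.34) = 600.27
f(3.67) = 329.72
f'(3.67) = 277.18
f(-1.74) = -41.22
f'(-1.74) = 75.08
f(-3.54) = -351.96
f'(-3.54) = 294.00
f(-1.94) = -57.93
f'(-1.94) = 92.35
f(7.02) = 2413.57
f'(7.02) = 1049.40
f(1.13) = 10.56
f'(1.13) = 21.55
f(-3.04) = -224.20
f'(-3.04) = 218.86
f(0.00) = 4.10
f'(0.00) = -0.73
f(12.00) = 12321.74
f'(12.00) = 3112.07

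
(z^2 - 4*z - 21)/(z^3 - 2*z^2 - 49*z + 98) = (z + 3)/(z^2 + 5*z - 14)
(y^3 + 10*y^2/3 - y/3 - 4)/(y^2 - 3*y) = (3*y^3 + 10*y^2 - y - 12)/(3*y*(y - 3))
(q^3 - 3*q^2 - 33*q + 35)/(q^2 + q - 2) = (q^2 - 2*q - 35)/(q + 2)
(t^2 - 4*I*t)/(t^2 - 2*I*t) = (t - 4*I)/(t - 2*I)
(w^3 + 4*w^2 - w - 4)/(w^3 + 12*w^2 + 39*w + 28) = (w - 1)/(w + 7)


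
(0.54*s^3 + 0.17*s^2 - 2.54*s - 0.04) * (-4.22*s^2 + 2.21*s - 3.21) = -2.2788*s^5 + 0.476*s^4 + 9.3611*s^3 - 5.9903*s^2 + 8.065*s + 0.1284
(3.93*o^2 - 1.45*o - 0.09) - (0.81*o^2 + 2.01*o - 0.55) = 3.12*o^2 - 3.46*o + 0.46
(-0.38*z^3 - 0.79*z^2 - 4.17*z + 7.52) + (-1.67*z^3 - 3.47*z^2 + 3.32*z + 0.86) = -2.05*z^3 - 4.26*z^2 - 0.85*z + 8.38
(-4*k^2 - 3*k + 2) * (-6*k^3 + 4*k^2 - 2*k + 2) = 24*k^5 + 2*k^4 - 16*k^3 + 6*k^2 - 10*k + 4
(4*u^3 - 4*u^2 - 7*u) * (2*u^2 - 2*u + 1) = 8*u^5 - 16*u^4 - 2*u^3 + 10*u^2 - 7*u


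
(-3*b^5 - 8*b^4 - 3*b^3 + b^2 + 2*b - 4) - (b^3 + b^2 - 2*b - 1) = -3*b^5 - 8*b^4 - 4*b^3 + 4*b - 3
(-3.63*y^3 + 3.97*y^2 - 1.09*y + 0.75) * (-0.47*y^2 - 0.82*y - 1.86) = 1.7061*y^5 + 1.1107*y^4 + 4.0087*y^3 - 6.8429*y^2 + 1.4124*y - 1.395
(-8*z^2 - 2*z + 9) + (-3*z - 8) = -8*z^2 - 5*z + 1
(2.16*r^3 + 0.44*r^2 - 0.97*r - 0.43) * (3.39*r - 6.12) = 7.3224*r^4 - 11.7276*r^3 - 5.9811*r^2 + 4.4787*r + 2.6316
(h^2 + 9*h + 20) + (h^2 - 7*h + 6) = 2*h^2 + 2*h + 26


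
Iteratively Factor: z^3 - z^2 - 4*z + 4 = (z - 1)*(z^2 - 4) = (z - 1)*(z + 2)*(z - 2)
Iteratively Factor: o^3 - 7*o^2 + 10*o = (o)*(o^2 - 7*o + 10) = o*(o - 2)*(o - 5)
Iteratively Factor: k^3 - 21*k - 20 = (k + 1)*(k^2 - k - 20) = (k + 1)*(k + 4)*(k - 5)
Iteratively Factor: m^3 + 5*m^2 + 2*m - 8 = (m + 2)*(m^2 + 3*m - 4) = (m - 1)*(m + 2)*(m + 4)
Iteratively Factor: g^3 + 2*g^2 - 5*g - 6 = (g + 1)*(g^2 + g - 6) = (g + 1)*(g + 3)*(g - 2)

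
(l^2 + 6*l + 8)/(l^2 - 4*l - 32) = (l + 2)/(l - 8)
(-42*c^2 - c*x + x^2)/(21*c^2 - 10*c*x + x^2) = (6*c + x)/(-3*c + x)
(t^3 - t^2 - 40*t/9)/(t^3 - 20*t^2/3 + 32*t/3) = (t + 5/3)/(t - 4)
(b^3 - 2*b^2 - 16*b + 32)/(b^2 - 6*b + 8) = b + 4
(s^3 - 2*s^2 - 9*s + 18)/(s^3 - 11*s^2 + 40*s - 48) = (s^2 + s - 6)/(s^2 - 8*s + 16)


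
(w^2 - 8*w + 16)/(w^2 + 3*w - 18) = (w^2 - 8*w + 16)/(w^2 + 3*w - 18)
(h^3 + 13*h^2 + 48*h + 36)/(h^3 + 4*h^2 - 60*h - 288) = (h + 1)/(h - 8)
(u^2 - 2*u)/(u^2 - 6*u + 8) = u/(u - 4)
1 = 1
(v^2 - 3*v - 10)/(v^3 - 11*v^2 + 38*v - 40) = (v + 2)/(v^2 - 6*v + 8)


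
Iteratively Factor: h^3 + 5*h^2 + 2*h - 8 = (h + 2)*(h^2 + 3*h - 4) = (h + 2)*(h + 4)*(h - 1)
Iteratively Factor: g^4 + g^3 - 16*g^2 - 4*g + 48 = (g - 3)*(g^3 + 4*g^2 - 4*g - 16) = (g - 3)*(g + 4)*(g^2 - 4) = (g - 3)*(g + 2)*(g + 4)*(g - 2)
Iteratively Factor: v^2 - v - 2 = (v + 1)*(v - 2)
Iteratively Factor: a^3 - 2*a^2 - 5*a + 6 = (a - 3)*(a^2 + a - 2) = (a - 3)*(a + 2)*(a - 1)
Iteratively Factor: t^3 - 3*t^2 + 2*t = (t - 1)*(t^2 - 2*t) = (t - 2)*(t - 1)*(t)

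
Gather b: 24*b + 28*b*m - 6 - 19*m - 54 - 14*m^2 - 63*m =b*(28*m + 24) - 14*m^2 - 82*m - 60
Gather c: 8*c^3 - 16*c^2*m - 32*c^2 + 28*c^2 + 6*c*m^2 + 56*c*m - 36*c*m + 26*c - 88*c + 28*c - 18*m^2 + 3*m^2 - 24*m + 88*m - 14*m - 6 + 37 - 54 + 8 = 8*c^3 + c^2*(-16*m - 4) + c*(6*m^2 + 20*m - 34) - 15*m^2 + 50*m - 15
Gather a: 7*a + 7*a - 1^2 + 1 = 14*a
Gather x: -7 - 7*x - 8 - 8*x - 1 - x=-16*x - 16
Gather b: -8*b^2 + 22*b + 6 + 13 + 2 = -8*b^2 + 22*b + 21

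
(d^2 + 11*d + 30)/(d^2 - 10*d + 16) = (d^2 + 11*d + 30)/(d^2 - 10*d + 16)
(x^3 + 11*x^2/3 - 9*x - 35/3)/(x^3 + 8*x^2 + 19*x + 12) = (3*x^2 + 8*x - 35)/(3*(x^2 + 7*x + 12))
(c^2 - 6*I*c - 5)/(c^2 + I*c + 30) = (c - I)/(c + 6*I)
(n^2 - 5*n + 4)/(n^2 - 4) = (n^2 - 5*n + 4)/(n^2 - 4)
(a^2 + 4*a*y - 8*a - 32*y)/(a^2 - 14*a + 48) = (a + 4*y)/(a - 6)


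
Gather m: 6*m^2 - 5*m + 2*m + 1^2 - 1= 6*m^2 - 3*m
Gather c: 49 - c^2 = 49 - c^2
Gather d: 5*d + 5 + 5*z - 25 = 5*d + 5*z - 20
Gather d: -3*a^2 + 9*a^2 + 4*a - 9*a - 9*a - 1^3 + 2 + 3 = 6*a^2 - 14*a + 4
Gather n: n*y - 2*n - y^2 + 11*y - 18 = n*(y - 2) - y^2 + 11*y - 18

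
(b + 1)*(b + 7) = b^2 + 8*b + 7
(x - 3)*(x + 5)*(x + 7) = x^3 + 9*x^2 - x - 105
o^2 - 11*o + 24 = (o - 8)*(o - 3)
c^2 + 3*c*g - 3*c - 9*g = (c - 3)*(c + 3*g)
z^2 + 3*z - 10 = (z - 2)*(z + 5)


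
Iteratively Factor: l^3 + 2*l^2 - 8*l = (l + 4)*(l^2 - 2*l) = (l - 2)*(l + 4)*(l)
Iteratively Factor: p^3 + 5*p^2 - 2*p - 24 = (p + 3)*(p^2 + 2*p - 8) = (p - 2)*(p + 3)*(p + 4)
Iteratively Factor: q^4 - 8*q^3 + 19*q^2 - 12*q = (q - 1)*(q^3 - 7*q^2 + 12*q) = (q - 4)*(q - 1)*(q^2 - 3*q) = (q - 4)*(q - 3)*(q - 1)*(q)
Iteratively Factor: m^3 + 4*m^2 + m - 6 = (m + 2)*(m^2 + 2*m - 3) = (m - 1)*(m + 2)*(m + 3)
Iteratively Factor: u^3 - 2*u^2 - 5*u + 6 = (u - 1)*(u^2 - u - 6) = (u - 1)*(u + 2)*(u - 3)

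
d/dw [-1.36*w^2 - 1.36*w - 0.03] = -2.72*w - 1.36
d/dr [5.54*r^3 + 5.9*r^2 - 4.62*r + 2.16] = 16.62*r^2 + 11.8*r - 4.62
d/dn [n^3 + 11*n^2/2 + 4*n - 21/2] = 3*n^2 + 11*n + 4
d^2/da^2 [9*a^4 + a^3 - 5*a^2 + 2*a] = 108*a^2 + 6*a - 10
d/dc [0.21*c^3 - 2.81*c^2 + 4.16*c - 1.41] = 0.63*c^2 - 5.62*c + 4.16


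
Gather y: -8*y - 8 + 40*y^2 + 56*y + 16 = 40*y^2 + 48*y + 8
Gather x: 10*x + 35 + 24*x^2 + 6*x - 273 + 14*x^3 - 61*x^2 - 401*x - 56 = 14*x^3 - 37*x^2 - 385*x - 294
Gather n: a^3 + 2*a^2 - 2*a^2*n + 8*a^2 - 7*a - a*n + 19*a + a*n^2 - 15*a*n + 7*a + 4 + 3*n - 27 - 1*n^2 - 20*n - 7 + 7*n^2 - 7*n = a^3 + 10*a^2 + 19*a + n^2*(a + 6) + n*(-2*a^2 - 16*a - 24) - 30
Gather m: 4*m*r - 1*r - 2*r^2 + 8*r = 4*m*r - 2*r^2 + 7*r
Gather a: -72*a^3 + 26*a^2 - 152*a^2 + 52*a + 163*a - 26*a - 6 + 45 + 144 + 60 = -72*a^3 - 126*a^2 + 189*a + 243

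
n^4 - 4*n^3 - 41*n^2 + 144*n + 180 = (n - 6)*(n - 5)*(n + 1)*(n + 6)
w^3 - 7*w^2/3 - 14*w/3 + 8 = (w - 3)*(w - 4/3)*(w + 2)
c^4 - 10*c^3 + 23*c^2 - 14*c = c*(c - 7)*(c - 2)*(c - 1)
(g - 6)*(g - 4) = g^2 - 10*g + 24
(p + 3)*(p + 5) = p^2 + 8*p + 15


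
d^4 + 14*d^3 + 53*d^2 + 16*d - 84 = (d - 1)*(d + 2)*(d + 6)*(d + 7)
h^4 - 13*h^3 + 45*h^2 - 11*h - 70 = (h - 7)*(h - 5)*(h - 2)*(h + 1)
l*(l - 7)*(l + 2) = l^3 - 5*l^2 - 14*l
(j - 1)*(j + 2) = j^2 + j - 2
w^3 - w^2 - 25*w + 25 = (w - 5)*(w - 1)*(w + 5)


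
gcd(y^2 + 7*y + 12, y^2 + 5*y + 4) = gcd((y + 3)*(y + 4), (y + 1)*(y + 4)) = y + 4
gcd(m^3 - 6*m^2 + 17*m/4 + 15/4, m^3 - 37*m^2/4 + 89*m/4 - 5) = m - 5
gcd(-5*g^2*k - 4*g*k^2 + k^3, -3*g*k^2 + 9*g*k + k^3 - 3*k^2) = k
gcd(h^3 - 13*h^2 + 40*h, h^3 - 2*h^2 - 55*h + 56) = h - 8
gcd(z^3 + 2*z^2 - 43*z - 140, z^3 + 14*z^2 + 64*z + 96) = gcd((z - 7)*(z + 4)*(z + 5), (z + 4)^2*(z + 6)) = z + 4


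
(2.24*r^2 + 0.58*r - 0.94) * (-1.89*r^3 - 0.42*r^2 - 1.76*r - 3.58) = -4.2336*r^5 - 2.037*r^4 - 2.4094*r^3 - 8.6452*r^2 - 0.422*r + 3.3652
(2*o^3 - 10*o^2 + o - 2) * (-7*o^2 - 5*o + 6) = -14*o^5 + 60*o^4 + 55*o^3 - 51*o^2 + 16*o - 12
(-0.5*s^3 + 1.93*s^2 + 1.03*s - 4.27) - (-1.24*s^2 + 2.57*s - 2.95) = -0.5*s^3 + 3.17*s^2 - 1.54*s - 1.32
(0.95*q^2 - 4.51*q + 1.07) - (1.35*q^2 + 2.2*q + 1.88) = -0.4*q^2 - 6.71*q - 0.81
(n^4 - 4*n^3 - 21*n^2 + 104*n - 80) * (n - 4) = n^5 - 8*n^4 - 5*n^3 + 188*n^2 - 496*n + 320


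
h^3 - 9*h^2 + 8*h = h*(h - 8)*(h - 1)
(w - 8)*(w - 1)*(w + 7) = w^3 - 2*w^2 - 55*w + 56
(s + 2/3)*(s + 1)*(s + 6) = s^3 + 23*s^2/3 + 32*s/3 + 4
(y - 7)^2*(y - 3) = y^3 - 17*y^2 + 91*y - 147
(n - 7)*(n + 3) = n^2 - 4*n - 21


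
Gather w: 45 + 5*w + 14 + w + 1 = 6*w + 60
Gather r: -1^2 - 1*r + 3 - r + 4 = 6 - 2*r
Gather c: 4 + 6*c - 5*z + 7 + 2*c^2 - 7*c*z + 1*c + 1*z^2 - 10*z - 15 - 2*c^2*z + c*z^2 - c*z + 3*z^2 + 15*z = c^2*(2 - 2*z) + c*(z^2 - 8*z + 7) + 4*z^2 - 4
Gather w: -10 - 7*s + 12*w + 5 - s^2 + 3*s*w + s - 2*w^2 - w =-s^2 - 6*s - 2*w^2 + w*(3*s + 11) - 5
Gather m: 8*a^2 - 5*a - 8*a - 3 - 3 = 8*a^2 - 13*a - 6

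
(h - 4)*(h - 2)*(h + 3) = h^3 - 3*h^2 - 10*h + 24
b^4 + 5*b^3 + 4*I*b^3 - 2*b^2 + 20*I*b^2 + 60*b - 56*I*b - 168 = (b - 2)*(b + 7)*(b - 2*I)*(b + 6*I)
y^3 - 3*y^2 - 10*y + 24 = (y - 4)*(y - 2)*(y + 3)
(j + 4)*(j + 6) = j^2 + 10*j + 24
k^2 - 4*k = k*(k - 4)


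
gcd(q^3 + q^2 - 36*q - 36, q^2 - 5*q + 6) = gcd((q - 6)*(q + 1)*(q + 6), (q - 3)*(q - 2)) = 1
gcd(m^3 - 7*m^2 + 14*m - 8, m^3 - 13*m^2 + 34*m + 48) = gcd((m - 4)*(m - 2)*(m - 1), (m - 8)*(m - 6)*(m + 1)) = 1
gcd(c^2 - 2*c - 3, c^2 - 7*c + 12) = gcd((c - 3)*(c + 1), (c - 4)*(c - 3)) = c - 3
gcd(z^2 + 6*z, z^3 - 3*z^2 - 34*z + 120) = z + 6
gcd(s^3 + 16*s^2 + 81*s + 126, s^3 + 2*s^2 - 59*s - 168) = s^2 + 10*s + 21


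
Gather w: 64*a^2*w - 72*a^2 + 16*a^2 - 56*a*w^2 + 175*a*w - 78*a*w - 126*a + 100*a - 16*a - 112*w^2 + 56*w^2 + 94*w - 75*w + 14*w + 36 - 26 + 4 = -56*a^2 - 42*a + w^2*(-56*a - 56) + w*(64*a^2 + 97*a + 33) + 14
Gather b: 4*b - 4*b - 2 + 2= 0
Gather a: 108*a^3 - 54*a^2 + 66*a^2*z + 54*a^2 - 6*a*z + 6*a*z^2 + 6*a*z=108*a^3 + 66*a^2*z + 6*a*z^2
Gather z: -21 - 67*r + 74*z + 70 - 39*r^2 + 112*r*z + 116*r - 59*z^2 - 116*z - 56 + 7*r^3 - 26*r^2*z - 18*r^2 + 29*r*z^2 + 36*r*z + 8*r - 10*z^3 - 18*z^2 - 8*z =7*r^3 - 57*r^2 + 57*r - 10*z^3 + z^2*(29*r - 77) + z*(-26*r^2 + 148*r - 50) - 7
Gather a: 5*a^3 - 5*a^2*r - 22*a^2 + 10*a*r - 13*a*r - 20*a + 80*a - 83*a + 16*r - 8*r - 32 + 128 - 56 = 5*a^3 + a^2*(-5*r - 22) + a*(-3*r - 23) + 8*r + 40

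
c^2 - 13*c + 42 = (c - 7)*(c - 6)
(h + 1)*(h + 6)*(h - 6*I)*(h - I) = h^4 + 7*h^3 - 7*I*h^3 - 49*I*h^2 - 42*h - 42*I*h - 36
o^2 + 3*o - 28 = (o - 4)*(o + 7)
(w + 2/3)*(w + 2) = w^2 + 8*w/3 + 4/3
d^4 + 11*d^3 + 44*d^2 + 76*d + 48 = (d + 2)^2*(d + 3)*(d + 4)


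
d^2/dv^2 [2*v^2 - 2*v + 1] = 4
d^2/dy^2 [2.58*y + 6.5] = 0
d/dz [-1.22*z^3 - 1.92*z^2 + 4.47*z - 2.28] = -3.66*z^2 - 3.84*z + 4.47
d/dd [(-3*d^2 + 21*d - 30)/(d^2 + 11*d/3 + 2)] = 72*(-4*d^2 + 6*d + 19)/(9*d^4 + 66*d^3 + 157*d^2 + 132*d + 36)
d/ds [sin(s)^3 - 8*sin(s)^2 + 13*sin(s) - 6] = (3*sin(s)^2 - 16*sin(s) + 13)*cos(s)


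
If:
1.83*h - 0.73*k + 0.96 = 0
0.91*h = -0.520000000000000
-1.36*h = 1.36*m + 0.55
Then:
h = -0.57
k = -0.12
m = 0.17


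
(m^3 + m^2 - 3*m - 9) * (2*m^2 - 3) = 2*m^5 + 2*m^4 - 9*m^3 - 21*m^2 + 9*m + 27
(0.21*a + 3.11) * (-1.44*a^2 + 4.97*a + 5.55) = -0.3024*a^3 - 3.4347*a^2 + 16.6222*a + 17.2605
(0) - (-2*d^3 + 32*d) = 2*d^3 - 32*d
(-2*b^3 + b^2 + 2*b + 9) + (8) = -2*b^3 + b^2 + 2*b + 17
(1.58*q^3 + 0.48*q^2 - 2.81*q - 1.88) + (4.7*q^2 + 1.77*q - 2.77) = 1.58*q^3 + 5.18*q^2 - 1.04*q - 4.65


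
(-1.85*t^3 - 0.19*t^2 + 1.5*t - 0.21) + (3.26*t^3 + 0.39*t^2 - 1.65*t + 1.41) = 1.41*t^3 + 0.2*t^2 - 0.15*t + 1.2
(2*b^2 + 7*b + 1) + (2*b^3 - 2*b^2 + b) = 2*b^3 + 8*b + 1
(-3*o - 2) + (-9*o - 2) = -12*o - 4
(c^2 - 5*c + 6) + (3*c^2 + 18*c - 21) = 4*c^2 + 13*c - 15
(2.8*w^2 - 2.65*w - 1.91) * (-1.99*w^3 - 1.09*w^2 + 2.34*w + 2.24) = -5.572*w^5 + 2.2215*w^4 + 13.2414*w^3 + 2.1529*w^2 - 10.4054*w - 4.2784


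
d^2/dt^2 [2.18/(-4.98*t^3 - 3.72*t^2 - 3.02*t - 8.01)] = ((65.1384*t + 16.2192)*(4.98*t^3 + 3.72*t^2 + 3.02*t + 8.01) - 2.18*(14.94*t^2 + 7.44*t + 3.02)*(29.88*t^2 + 14.88*t + 6.04))/(4.98*t^3 + 3.72*t^2 + 3.02*t + 8.01)^3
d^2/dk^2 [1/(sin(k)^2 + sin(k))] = (-4 + 1/sin(k) + 4/sin(k)^2 + 2/sin(k)^3)/(sin(k) + 1)^2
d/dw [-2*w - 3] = -2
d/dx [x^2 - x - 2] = 2*x - 1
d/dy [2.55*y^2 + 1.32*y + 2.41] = 5.1*y + 1.32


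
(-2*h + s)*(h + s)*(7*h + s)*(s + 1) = -14*h^3*s - 14*h^3 - 9*h^2*s^2 - 9*h^2*s + 6*h*s^3 + 6*h*s^2 + s^4 + s^3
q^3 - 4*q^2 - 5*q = q*(q - 5)*(q + 1)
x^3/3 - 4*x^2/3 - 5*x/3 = x*(x/3 + 1/3)*(x - 5)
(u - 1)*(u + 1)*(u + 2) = u^3 + 2*u^2 - u - 2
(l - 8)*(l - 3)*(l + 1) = l^3 - 10*l^2 + 13*l + 24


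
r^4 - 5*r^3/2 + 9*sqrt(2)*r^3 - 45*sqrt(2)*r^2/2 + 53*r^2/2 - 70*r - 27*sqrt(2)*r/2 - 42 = (r - 3)*(r + 1/2)*(r + 2*sqrt(2))*(r + 7*sqrt(2))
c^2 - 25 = (c - 5)*(c + 5)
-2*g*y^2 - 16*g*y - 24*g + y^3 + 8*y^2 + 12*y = (-2*g + y)*(y + 2)*(y + 6)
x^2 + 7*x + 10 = (x + 2)*(x + 5)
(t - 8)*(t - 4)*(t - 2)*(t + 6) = t^4 - 8*t^3 - 28*t^2 + 272*t - 384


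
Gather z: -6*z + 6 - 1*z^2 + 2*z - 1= -z^2 - 4*z + 5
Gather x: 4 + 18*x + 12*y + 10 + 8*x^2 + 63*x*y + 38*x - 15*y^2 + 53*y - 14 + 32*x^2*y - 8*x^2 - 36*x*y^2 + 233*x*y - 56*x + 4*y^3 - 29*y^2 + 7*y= 32*x^2*y + x*(-36*y^2 + 296*y) + 4*y^3 - 44*y^2 + 72*y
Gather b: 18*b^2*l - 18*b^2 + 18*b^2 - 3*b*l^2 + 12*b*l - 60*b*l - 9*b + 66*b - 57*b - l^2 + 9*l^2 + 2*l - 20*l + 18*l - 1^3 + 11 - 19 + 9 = 18*b^2*l + b*(-3*l^2 - 48*l) + 8*l^2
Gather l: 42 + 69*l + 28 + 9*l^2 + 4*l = 9*l^2 + 73*l + 70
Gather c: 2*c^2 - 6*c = 2*c^2 - 6*c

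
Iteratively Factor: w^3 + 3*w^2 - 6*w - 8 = (w - 2)*(w^2 + 5*w + 4) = (w - 2)*(w + 4)*(w + 1)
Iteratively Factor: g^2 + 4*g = (g)*(g + 4)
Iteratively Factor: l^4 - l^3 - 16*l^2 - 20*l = (l + 2)*(l^3 - 3*l^2 - 10*l) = l*(l + 2)*(l^2 - 3*l - 10) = l*(l - 5)*(l + 2)*(l + 2)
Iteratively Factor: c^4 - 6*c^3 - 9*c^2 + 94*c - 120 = (c + 4)*(c^3 - 10*c^2 + 31*c - 30) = (c - 5)*(c + 4)*(c^2 - 5*c + 6) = (c - 5)*(c - 3)*(c + 4)*(c - 2)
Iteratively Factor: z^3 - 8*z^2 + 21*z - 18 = (z - 2)*(z^2 - 6*z + 9) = (z - 3)*(z - 2)*(z - 3)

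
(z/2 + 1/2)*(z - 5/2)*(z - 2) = z^3/2 - 7*z^2/4 + z/4 + 5/2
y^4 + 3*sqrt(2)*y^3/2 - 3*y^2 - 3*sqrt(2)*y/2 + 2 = (y - 1)*(y + 1)*(y - sqrt(2)/2)*(y + 2*sqrt(2))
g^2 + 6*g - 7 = (g - 1)*(g + 7)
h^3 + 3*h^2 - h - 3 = (h - 1)*(h + 1)*(h + 3)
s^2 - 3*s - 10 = (s - 5)*(s + 2)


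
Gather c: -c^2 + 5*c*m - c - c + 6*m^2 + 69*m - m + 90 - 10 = -c^2 + c*(5*m - 2) + 6*m^2 + 68*m + 80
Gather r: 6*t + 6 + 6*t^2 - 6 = 6*t^2 + 6*t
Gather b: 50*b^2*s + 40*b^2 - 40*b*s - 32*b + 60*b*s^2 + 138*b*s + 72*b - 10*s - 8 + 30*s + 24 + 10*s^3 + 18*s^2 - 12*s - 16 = b^2*(50*s + 40) + b*(60*s^2 + 98*s + 40) + 10*s^3 + 18*s^2 + 8*s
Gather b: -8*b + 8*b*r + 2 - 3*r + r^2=b*(8*r - 8) + r^2 - 3*r + 2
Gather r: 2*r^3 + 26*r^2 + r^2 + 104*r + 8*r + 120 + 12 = 2*r^3 + 27*r^2 + 112*r + 132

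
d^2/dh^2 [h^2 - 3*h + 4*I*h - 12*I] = 2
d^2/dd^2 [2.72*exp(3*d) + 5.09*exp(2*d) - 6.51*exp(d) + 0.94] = (24.48*exp(2*d) + 20.36*exp(d) - 6.51)*exp(d)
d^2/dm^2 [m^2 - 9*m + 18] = 2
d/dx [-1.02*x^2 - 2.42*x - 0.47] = -2.04*x - 2.42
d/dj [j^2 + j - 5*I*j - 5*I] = 2*j + 1 - 5*I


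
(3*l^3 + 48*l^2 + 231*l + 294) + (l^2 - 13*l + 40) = 3*l^3 + 49*l^2 + 218*l + 334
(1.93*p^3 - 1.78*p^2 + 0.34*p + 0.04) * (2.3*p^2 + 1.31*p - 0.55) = 4.439*p^5 - 1.5657*p^4 - 2.6113*p^3 + 1.5164*p^2 - 0.1346*p - 0.022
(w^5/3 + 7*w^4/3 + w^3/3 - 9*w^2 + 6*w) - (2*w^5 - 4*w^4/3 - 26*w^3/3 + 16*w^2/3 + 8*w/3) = -5*w^5/3 + 11*w^4/3 + 9*w^3 - 43*w^2/3 + 10*w/3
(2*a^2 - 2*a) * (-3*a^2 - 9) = -6*a^4 + 6*a^3 - 18*a^2 + 18*a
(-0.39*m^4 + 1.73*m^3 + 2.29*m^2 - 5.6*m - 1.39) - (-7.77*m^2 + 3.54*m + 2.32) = -0.39*m^4 + 1.73*m^3 + 10.06*m^2 - 9.14*m - 3.71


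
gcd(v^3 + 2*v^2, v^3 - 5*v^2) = v^2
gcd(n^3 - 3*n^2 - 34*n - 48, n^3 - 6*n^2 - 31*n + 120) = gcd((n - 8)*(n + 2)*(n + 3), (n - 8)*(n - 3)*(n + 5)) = n - 8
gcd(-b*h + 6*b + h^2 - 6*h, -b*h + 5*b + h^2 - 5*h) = b - h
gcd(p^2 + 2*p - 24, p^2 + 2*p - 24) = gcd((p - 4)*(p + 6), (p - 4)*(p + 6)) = p^2 + 2*p - 24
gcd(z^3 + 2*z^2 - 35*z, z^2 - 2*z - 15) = z - 5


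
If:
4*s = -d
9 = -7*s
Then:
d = 36/7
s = -9/7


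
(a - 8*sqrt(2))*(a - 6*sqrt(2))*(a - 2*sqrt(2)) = a^3 - 16*sqrt(2)*a^2 + 152*a - 192*sqrt(2)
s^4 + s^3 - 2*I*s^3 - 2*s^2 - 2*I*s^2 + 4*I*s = s*(s - 1)*(s + 2)*(s - 2*I)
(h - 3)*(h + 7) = h^2 + 4*h - 21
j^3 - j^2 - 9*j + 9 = (j - 3)*(j - 1)*(j + 3)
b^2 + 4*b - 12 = (b - 2)*(b + 6)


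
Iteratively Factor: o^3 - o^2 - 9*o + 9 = (o - 3)*(o^2 + 2*o - 3) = (o - 3)*(o + 3)*(o - 1)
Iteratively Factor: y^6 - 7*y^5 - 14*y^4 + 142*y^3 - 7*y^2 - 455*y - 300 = (y - 5)*(y^5 - 2*y^4 - 24*y^3 + 22*y^2 + 103*y + 60) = (y - 5)*(y - 3)*(y^4 + y^3 - 21*y^2 - 41*y - 20) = (y - 5)*(y - 3)*(y + 1)*(y^3 - 21*y - 20) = (y - 5)*(y - 3)*(y + 1)^2*(y^2 - y - 20) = (y - 5)^2*(y - 3)*(y + 1)^2*(y + 4)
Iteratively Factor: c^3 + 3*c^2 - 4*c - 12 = (c + 2)*(c^2 + c - 6) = (c + 2)*(c + 3)*(c - 2)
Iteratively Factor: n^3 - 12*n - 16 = (n + 2)*(n^2 - 2*n - 8) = (n + 2)^2*(n - 4)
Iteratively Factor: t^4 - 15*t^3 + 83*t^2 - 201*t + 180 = (t - 3)*(t^3 - 12*t^2 + 47*t - 60) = (t - 3)^2*(t^2 - 9*t + 20) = (t - 4)*(t - 3)^2*(t - 5)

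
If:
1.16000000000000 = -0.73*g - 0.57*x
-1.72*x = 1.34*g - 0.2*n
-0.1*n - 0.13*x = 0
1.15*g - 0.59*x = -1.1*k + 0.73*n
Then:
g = -3.37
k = 2.78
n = -2.96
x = 2.28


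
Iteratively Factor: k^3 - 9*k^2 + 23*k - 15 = (k - 1)*(k^2 - 8*k + 15) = (k - 3)*(k - 1)*(k - 5)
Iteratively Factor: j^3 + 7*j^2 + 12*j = (j + 4)*(j^2 + 3*j) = (j + 3)*(j + 4)*(j)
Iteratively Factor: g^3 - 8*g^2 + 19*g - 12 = (g - 3)*(g^2 - 5*g + 4) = (g - 3)*(g - 1)*(g - 4)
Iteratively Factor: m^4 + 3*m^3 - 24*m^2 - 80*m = (m)*(m^3 + 3*m^2 - 24*m - 80) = m*(m - 5)*(m^2 + 8*m + 16) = m*(m - 5)*(m + 4)*(m + 4)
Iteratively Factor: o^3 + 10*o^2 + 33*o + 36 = (o + 3)*(o^2 + 7*o + 12) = (o + 3)*(o + 4)*(o + 3)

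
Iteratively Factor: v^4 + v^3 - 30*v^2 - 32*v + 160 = (v - 2)*(v^3 + 3*v^2 - 24*v - 80) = (v - 5)*(v - 2)*(v^2 + 8*v + 16) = (v - 5)*(v - 2)*(v + 4)*(v + 4)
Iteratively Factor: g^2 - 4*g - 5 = (g + 1)*(g - 5)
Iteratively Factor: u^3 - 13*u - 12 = (u + 1)*(u^2 - u - 12) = (u + 1)*(u + 3)*(u - 4)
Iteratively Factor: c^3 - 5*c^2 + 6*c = (c)*(c^2 - 5*c + 6) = c*(c - 2)*(c - 3)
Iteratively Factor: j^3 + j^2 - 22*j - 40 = (j - 5)*(j^2 + 6*j + 8) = (j - 5)*(j + 2)*(j + 4)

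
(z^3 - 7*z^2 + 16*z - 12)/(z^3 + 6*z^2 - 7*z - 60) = (z^2 - 4*z + 4)/(z^2 + 9*z + 20)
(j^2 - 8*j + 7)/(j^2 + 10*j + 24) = (j^2 - 8*j + 7)/(j^2 + 10*j + 24)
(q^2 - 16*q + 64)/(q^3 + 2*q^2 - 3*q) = (q^2 - 16*q + 64)/(q*(q^2 + 2*q - 3))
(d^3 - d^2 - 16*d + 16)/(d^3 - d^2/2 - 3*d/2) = 2*(-d^3 + d^2 + 16*d - 16)/(d*(-2*d^2 + d + 3))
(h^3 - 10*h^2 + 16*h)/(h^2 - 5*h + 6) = h*(h - 8)/(h - 3)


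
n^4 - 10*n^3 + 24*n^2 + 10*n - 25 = (n - 5)^2*(n - 1)*(n + 1)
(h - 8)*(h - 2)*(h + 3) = h^3 - 7*h^2 - 14*h + 48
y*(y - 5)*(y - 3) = y^3 - 8*y^2 + 15*y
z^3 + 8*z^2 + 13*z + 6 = (z + 1)^2*(z + 6)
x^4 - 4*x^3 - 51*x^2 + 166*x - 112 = (x - 8)*(x - 2)*(x - 1)*(x + 7)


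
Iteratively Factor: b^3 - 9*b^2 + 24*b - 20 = (b - 2)*(b^2 - 7*b + 10) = (b - 2)^2*(b - 5)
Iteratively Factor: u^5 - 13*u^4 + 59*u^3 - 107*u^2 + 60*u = (u - 5)*(u^4 - 8*u^3 + 19*u^2 - 12*u) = (u - 5)*(u - 3)*(u^3 - 5*u^2 + 4*u) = (u - 5)*(u - 3)*(u - 1)*(u^2 - 4*u) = u*(u - 5)*(u - 3)*(u - 1)*(u - 4)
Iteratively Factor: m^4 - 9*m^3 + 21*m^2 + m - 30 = (m - 5)*(m^3 - 4*m^2 + m + 6) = (m - 5)*(m + 1)*(m^2 - 5*m + 6) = (m - 5)*(m - 3)*(m + 1)*(m - 2)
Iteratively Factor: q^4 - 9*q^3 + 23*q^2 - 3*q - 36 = (q - 3)*(q^3 - 6*q^2 + 5*q + 12) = (q - 4)*(q - 3)*(q^2 - 2*q - 3) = (q - 4)*(q - 3)^2*(q + 1)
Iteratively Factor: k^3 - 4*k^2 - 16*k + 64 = (k - 4)*(k^2 - 16) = (k - 4)*(k + 4)*(k - 4)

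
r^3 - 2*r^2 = r^2*(r - 2)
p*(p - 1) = p^2 - p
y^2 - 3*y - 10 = (y - 5)*(y + 2)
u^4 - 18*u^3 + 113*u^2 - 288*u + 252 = (u - 7)*(u - 6)*(u - 3)*(u - 2)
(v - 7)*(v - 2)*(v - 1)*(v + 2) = v^4 - 8*v^3 + 3*v^2 + 32*v - 28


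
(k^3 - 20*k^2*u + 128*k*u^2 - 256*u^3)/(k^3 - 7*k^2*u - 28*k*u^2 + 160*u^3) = (k - 8*u)/(k + 5*u)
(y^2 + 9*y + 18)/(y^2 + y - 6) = (y + 6)/(y - 2)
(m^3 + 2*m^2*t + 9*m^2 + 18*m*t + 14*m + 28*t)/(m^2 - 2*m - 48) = (m^3 + 2*m^2*t + 9*m^2 + 18*m*t + 14*m + 28*t)/(m^2 - 2*m - 48)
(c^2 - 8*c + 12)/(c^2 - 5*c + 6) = (c - 6)/(c - 3)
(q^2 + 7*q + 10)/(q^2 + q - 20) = (q + 2)/(q - 4)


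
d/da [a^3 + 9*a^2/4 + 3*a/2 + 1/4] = 3*a^2 + 9*a/2 + 3/2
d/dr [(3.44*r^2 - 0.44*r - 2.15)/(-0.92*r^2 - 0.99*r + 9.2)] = (-3.8104*r^2 + 59.34*r - 6.1765)/(0.8464*r^4 + 1.8216*r^3 - 15.9479*r^2 - 18.216*r + 84.64)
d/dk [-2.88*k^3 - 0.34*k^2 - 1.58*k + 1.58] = -8.64*k^2 - 0.68*k - 1.58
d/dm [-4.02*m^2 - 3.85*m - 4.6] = -8.04*m - 3.85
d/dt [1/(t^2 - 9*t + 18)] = (9 - 2*t)/(t^2 - 9*t + 18)^2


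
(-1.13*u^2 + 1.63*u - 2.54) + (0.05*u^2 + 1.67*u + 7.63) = -1.08*u^2 + 3.3*u + 5.09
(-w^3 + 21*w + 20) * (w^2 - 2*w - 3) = -w^5 + 2*w^4 + 24*w^3 - 22*w^2 - 103*w - 60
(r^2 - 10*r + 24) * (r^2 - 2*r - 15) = r^4 - 12*r^3 + 29*r^2 + 102*r - 360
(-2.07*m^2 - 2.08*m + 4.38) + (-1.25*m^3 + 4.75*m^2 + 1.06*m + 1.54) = -1.25*m^3 + 2.68*m^2 - 1.02*m + 5.92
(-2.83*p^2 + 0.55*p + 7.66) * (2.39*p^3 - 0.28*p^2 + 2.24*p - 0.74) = -6.7637*p^5 + 2.1069*p^4 + 11.8142*p^3 + 1.1814*p^2 + 16.7514*p - 5.6684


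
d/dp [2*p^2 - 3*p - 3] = 4*p - 3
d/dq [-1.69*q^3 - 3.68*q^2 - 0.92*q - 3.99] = -5.07*q^2 - 7.36*q - 0.92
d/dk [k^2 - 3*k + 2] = 2*k - 3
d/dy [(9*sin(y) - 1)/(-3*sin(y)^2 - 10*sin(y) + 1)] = (27*sin(y)^2 - 6*sin(y) - 1)*cos(y)/(3*sin(y)^2 + 10*sin(y) - 1)^2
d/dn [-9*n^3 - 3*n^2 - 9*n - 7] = -27*n^2 - 6*n - 9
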